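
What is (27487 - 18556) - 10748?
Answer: -1817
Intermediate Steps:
(27487 - 18556) - 10748 = 8931 - 10748 = -1817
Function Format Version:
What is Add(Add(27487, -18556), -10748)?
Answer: -1817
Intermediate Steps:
Add(Add(27487, -18556), -10748) = Add(8931, -10748) = -1817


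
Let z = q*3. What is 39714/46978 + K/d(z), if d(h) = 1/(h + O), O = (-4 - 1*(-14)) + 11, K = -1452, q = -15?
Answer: 818564529/23489 ≈ 34849.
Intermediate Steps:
z = -45 (z = -15*3 = -45)
O = 21 (O = (-4 + 14) + 11 = 10 + 11 = 21)
d(h) = 1/(21 + h) (d(h) = 1/(h + 21) = 1/(21 + h))
39714/46978 + K/d(z) = 39714/46978 - 1452/(1/(21 - 45)) = 39714*(1/46978) - 1452/(1/(-24)) = 19857/23489 - 1452/(-1/24) = 19857/23489 - 1452*(-24) = 19857/23489 + 34848 = 818564529/23489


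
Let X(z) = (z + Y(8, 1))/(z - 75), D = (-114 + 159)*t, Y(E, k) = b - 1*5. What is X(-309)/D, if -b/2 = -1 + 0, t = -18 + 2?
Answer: -13/11520 ≈ -0.0011285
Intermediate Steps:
t = -16
b = 2 (b = -2*(-1 + 0) = -2*(-1) = 2)
Y(E, k) = -3 (Y(E, k) = 2 - 1*5 = 2 - 5 = -3)
D = -720 (D = (-114 + 159)*(-16) = 45*(-16) = -720)
X(z) = (-3 + z)/(-75 + z) (X(z) = (z - 3)/(z - 75) = (-3 + z)/(-75 + z))
X(-309)/D = ((-3 - 309)/(-75 - 309))/(-720) = (-312/(-384))*(-1/720) = -1/384*(-312)*(-1/720) = (13/16)*(-1/720) = -13/11520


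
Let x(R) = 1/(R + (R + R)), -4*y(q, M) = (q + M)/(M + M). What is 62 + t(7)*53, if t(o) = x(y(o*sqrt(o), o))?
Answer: 770/9 - 212*sqrt(7)/9 ≈ 23.233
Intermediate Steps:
y(q, M) = -(M + q)/(8*M) (y(q, M) = -(q + M)/(4*(M + M)) = -(M + q)/(4*(2*M)) = -(M + q)*1/(2*M)/4 = -(M + q)/(8*M))
x(R) = 1/(3*R) (x(R) = 1/(R + 2*R) = 1/(3*R))
t(o) = 8*o/(3*(-o - o**(3/2))) (t(o) = 1/(3*(((-o - o*sqrt(o))/(8*o)))) = 1/(3*(((-o - o**(3/2))/(8*o)))) = (8*o/(-o - o**(3/2)))/3 = 8*o/(3*(-o - o**(3/2))))
62 + t(7)*53 = 62 - 8*7/(3*7 + 3*7**(3/2))*53 = 62 - 8*7/(21 + 3*(7*sqrt(7)))*53 = 62 - 8*7/(21 + 21*sqrt(7))*53 = 62 - 56/(21 + 21*sqrt(7))*53 = 62 - 2968/(21 + 21*sqrt(7))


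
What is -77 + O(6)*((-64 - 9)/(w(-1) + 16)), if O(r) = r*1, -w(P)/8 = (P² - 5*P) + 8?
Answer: -1159/16 ≈ -72.438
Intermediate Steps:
w(P) = -64 - 8*P² + 40*P (w(P) = -8*((P² - 5*P) + 8) = -8*(8 + P² - 5*P) = -64 - 8*P² + 40*P)
O(r) = r
-77 + O(6)*((-64 - 9)/(w(-1) + 16)) = -77 + 6*((-64 - 9)/((-64 - 8*(-1)² + 40*(-1)) + 16)) = -77 + 6*(-73/((-64 - 8*1 - 40) + 16)) = -77 + 6*(-73/((-64 - 8 - 40) + 16)) = -77 + 6*(-73/(-112 + 16)) = -77 + 6*(-73/(-96)) = -77 + 6*(-73*(-1/96)) = -77 + 6*(73/96) = -77 + 73/16 = -1159/16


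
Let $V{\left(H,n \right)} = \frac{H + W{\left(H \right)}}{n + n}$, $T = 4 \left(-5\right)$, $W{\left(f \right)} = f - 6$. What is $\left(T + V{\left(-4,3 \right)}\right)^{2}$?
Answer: $\frac{4489}{9} \approx 498.78$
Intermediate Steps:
$W{\left(f \right)} = -6 + f$ ($W{\left(f \right)} = f - 6 = -6 + f$)
$T = -20$
$V{\left(H,n \right)} = \frac{-6 + 2 H}{2 n}$ ($V{\left(H,n \right)} = \frac{H + \left(-6 + H\right)}{n + n} = \frac{-6 + 2 H}{2 n}$)
$\left(T + V{\left(-4,3 \right)}\right)^{2} = \left(-20 + \frac{-3 - 4}{3}\right)^{2} = \left(-20 + \frac{1}{3} \left(-7\right)\right)^{2} = \left(-20 - \frac{7}{3}\right)^{2} = \left(- \frac{67}{3}\right)^{2} = \frac{4489}{9}$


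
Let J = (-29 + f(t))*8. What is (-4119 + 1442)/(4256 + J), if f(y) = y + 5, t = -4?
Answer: -2677/4032 ≈ -0.66394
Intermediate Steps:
f(y) = 5 + y
J = -224 (J = (-29 + (5 - 4))*8 = (-29 + 1)*8 = -28*8 = -224)
(-4119 + 1442)/(4256 + J) = (-4119 + 1442)/(4256 - 224) = -2677/4032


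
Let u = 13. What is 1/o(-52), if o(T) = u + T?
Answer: -1/39 ≈ -0.025641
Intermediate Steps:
o(T) = 13 + T
1/o(-52) = 1/(13 - 52) = 1/(-39) = -1/39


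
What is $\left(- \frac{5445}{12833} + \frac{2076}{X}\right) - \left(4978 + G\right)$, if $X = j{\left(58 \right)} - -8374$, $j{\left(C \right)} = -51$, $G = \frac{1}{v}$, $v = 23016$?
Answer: $- \frac{6091554761347}{1223652216} \approx -4978.2$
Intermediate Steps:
$G = \frac{1}{23016} \approx 4.3448 \cdot 10^{-5}$
$X = 8323$ ($X = -51 - -8374 = -51 + 8374 = 8323$)
$\left(- \frac{5445}{12833} + \frac{2076}{X}\right) - \left(4978 + G\right) = \left(- \frac{5445}{12833} + \frac{2076}{8323}\right) - \frac{114573649}{23016} = - \frac{455547}{2605099} - \frac{114573649}{23016} = - \frac{6091554761347}{1223652216}$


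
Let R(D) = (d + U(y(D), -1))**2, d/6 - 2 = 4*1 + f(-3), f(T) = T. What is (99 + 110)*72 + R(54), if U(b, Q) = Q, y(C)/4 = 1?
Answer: 15337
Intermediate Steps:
y(C) = 4 (y(C) = 4*1 = 4)
d = 18 (d = 12 + 6*(4*1 - 3) = 12 + 6*(4 - 3) = 12 + 6*1 = 12 + 6 = 18)
R(D) = 289 (R(D) = (18 - 1)**2 = 17**2 = 289)
(99 + 110)*72 + R(54) = (99 + 110)*72 + 289 = 209*72 + 289 = 15048 + 289 = 15337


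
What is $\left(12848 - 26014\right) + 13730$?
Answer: $564$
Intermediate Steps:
$\left(12848 - 26014\right) + 13730 = -13166 + 13730 = 564$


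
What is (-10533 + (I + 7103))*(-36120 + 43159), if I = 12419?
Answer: 63273571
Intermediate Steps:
(-10533 + (I + 7103))*(-36120 + 43159) = (-10533 + (12419 + 7103))*(-36120 + 43159) = (-10533 + 19522)*7039 = 8989*7039 = 63273571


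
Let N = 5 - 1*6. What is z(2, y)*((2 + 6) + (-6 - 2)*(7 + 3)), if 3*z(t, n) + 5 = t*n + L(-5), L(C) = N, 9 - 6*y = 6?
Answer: 120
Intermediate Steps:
y = ½ (y = 3/2 - ⅙*6 = 3/2 - 1 = ½ ≈ 0.50000)
N = -1 (N = 5 - 6 = -1)
L(C) = -1
z(t, n) = -2 + n*t/3 (z(t, n) = -5/3 + (t*n - 1)/3 = -5/3 + (n*t - 1)/3 = -5/3 + (-1 + n*t)/3 = -5/3 + (-⅓ + n*t/3) = -2 + n*t/3)
z(2, y)*((2 + 6) + (-6 - 2)*(7 + 3)) = (-2 + (⅓)*(½)*2)*((2 + 6) + (-6 - 2)*(7 + 3)) = (-2 + ⅓)*(8 - 8*10) = -5*(8 - 80)/3 = -5/3*(-72) = 120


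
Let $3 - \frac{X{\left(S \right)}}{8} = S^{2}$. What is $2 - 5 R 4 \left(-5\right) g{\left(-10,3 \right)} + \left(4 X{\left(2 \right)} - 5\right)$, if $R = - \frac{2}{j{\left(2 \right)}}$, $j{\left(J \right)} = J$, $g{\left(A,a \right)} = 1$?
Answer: $-237$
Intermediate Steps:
$R = -1$ ($R = - \frac{2}{2} = \left(-2\right) \frac{1}{2} = -1$)
$X{\left(S \right)} = 24 - 8 S^{2}$
$2 - 5 R 4 \left(-5\right) g{\left(-10,3 \right)} + \left(4 X{\left(2 \right)} - 5\right) = 2 \left(-5\right) \left(-1\right) 4 \left(-5\right) 1 + \left(4 \left(24 - 8 \cdot 2^{2}\right) - 5\right) = 2 \cdot 5 \cdot 4 \left(-5\right) 1 + \left(4 \left(24 - 32\right) - 5\right) = 2 \cdot 20 \left(-5\right) 1 + \left(4 \left(24 - 32\right) - 5\right) = 40 \left(-5\right) 1 + \left(4 \left(-8\right) - 5\right) = \left(-200\right) 1 - 37 = -200 - 37 = -237$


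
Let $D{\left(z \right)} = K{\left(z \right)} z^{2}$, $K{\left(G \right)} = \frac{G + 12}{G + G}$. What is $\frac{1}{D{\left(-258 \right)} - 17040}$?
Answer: $\frac{1}{14694} \approx 6.8055 \cdot 10^{-5}$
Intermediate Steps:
$K{\left(G \right)} = \frac{12 + G}{2 G}$
$D{\left(z \right)} = \frac{z \left(12 + z\right)}{2}$ ($D{\left(z \right)} = \frac{12 + z}{2 z} z^{2} = \frac{z \left(12 + z\right)}{2}$)
$\frac{1}{D{\left(-258 \right)} - 17040} = \frac{1}{\frac{1}{2} \left(-258\right) \left(12 - 258\right) - 17040} = \frac{1}{\frac{1}{2} \left(-258\right) \left(-246\right) - 17040} = \frac{1}{31734 - 17040} = \frac{1}{14694}$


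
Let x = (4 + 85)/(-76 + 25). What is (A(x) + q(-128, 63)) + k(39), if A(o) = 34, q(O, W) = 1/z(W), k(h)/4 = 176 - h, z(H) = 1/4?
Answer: 586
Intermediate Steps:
z(H) = 1/4
k(h) = 704 - 4*h (k(h) = 4*(176 - h) = 704 - 4*h)
x = -89/51 (x = 89/(-51) = 89*(-1/51) = -89/51 ≈ -1.7451)
q(O, W) = 4 (q(O, W) = 1/(1/4) = 4)
(A(x) + q(-128, 63)) + k(39) = (34 + 4) + (704 - 4*39) = 38 + (704 - 156) = 38 + 548 = 586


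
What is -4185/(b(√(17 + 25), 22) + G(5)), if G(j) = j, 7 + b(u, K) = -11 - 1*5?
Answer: 465/2 ≈ 232.50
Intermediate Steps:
b(u, K) = -23 (b(u, K) = -7 + (-11 - 1*5) = -7 + (-11 - 5) = -7 - 16 = -23)
-4185/(b(√(17 + 25), 22) + G(5)) = -4185/(-23 + 5) = -4185/(-18) = -4185*(-1/18) = 465/2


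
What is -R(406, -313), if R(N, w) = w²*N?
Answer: -39775414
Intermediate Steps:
R(N, w) = N*w²
-R(406, -313) = -406*(-313)² = -406*97969 = -1*39775414 = -39775414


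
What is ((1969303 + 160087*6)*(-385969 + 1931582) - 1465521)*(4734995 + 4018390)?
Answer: 39638602290756360540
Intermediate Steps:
((1969303 + 160087*6)*(-385969 + 1931582) - 1465521)*(4734995 + 4018390) = ((1969303 + 960522)*1545613 - 1465521)*8753385 = (2929825*1545613 - 1465521)*8753385 = (4528375607725 - 1465521)*8753385 = 4528374142204*8753385 = 39638602290756360540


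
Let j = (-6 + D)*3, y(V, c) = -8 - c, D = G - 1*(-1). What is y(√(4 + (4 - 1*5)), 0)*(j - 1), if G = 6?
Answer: -16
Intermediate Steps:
D = 7 (D = 6 - 1*(-1) = 6 + 1 = 7)
j = 3 (j = (-6 + 7)*3 = 1*3 = 3)
y(√(4 + (4 - 1*5)), 0)*(j - 1) = (-8 - 1*0)*(3 - 1) = (-8 + 0)*2 = -8*2 = -16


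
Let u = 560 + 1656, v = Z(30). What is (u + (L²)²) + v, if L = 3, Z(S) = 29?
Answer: 2326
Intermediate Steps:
v = 29
u = 2216
(u + (L²)²) + v = (2216 + (3²)²) + 29 = (2216 + 9²) + 29 = (2216 + 81) + 29 = 2297 + 29 = 2326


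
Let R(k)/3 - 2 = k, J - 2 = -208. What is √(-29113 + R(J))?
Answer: 5*I*√1189 ≈ 172.41*I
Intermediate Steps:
J = -206 (J = 2 - 208 = -206)
R(k) = 6 + 3*k
√(-29113 + R(J)) = √(-29113 + (6 + 3*(-206))) = √(-29113 + (6 - 618)) = √(-29113 - 612) = √(-29725) = 5*I*√1189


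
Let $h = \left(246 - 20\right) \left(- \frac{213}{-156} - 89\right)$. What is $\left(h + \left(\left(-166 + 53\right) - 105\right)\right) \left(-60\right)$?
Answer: $\frac{15618270}{13} \approx 1.2014 \cdot 10^{6}$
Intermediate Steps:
$h = - \frac{514941}{26}$ ($h = 226 \left(\left(-213\right) \left(- \frac{1}{156}\right) - 89\right) = 226 \left(\frac{71}{52} - 89\right) = 226 \left(- \frac{4557}{52}\right) = - \frac{514941}{26} \approx -19805.0$)
$\left(h + \left(\left(-166 + 53\right) - 105\right)\right) \left(-60\right) = \left(- \frac{514941}{26} + \left(\left(-166 + 53\right) - 105\right)\right) \left(-60\right) = \left(- \frac{514941}{26} - 218\right) \left(-60\right) = \left(- \frac{520609}{26}\right) \left(-60\right) = \frac{15618270}{13}$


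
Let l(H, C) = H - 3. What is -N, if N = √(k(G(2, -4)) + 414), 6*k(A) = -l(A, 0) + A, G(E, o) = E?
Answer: -√1658/2 ≈ -20.359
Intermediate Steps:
l(H, C) = -3 + H
k(A) = ½ (k(A) = (-(-3 + A) + A)/6 = ((3 - A) + A)/6 = (⅙)*3 = ½)
N = √1658/2 (N = √(½ + 414) = √(829/2) = √1658/2 ≈ 20.359)
-N = -√1658/2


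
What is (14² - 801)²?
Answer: 366025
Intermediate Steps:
(14² - 801)² = (196 - 801)² = (-605)² = 366025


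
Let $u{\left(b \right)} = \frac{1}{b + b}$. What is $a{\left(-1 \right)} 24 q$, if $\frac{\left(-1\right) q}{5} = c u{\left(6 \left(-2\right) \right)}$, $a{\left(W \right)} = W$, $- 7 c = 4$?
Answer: $\frac{20}{7} \approx 2.8571$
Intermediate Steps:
$c = - \frac{4}{7}$ ($c = \left(- \frac{1}{7}\right) 4 = - \frac{4}{7} \approx -0.57143$)
$u{\left(b \right)} = \frac{1}{2 b}$
$q = - \frac{5}{42}$ ($q = - 5 \left(- \frac{4 \frac{1}{2 \cdot 6 \left(-2\right)}}{7}\right) = - 5 \left(- \frac{4 \frac{1}{2 \left(-12\right)}}{7}\right) = - 5 \left(- \frac{4 \cdot \frac{1}{2} \left(- \frac{1}{12}\right)}{7}\right) = - 5 \left(\left(- \frac{4}{7}\right) \left(- \frac{1}{24}\right)\right) = \left(-5\right) \frac{1}{42} = - \frac{5}{42} \approx -0.11905$)
$a{\left(-1 \right)} 24 q = \left(-1\right) 24 \left(- \frac{5}{42}\right) = \left(-24\right) \left(- \frac{5}{42}\right) = \frac{20}{7}$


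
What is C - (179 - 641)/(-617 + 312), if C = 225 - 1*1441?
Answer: -371342/305 ≈ -1217.5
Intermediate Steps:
C = -1216 (C = 225 - 1441 = -1216)
C - (179 - 641)/(-617 + 312) = -1216 - (179 - 641)/(-617 + 312) = -1216 - (-462)/(-305) = -1216 - (-462)*(-1)/305 = -1216 - 1*462/305 = -1216 - 462/305 = -371342/305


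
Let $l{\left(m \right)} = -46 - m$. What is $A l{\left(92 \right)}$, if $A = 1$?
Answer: $-138$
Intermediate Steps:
$A l{\left(92 \right)} = 1 \left(-46 - 92\right) = 1 \left(-138\right) = -138$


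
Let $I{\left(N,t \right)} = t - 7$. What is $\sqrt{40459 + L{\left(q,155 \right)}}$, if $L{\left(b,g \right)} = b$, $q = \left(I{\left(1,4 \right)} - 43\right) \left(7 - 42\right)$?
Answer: $\sqrt{42069} \approx 205.11$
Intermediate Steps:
$I{\left(N,t \right)} = -7 + t$
$q = 1610$ ($q = \left(\left(-7 + 4\right) - 43\right) \left(7 - 42\right) = \left(-3 - 43\right) \left(-35\right) = \left(-46\right) \left(-35\right) = 1610$)
$\sqrt{40459 + L{\left(q,155 \right)}} = \sqrt{40459 + 1610} = \sqrt{42069}$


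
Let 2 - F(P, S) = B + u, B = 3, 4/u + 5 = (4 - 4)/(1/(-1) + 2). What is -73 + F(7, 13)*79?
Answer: -444/5 ≈ -88.800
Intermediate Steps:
u = -⅘ (u = 4/(-5 + (4 - 4)/(1/(-1) + 2)) = 4/(-5 + 0/(-1 + 2)) = 4/(-5 + 0/1) = 4/(-5 + 0*1) = 4/(-5 + 0) = 4/(-5) = 4*(-⅕) = -⅘ ≈ -0.80000)
F(P, S) = -⅕ (F(P, S) = 2 - (3 - ⅘) = 2 - 1*11/5 = 2 - 11/5 = -⅕)
-73 + F(7, 13)*79 = -73 - ⅕*79 = -73 - 79/5 = -444/5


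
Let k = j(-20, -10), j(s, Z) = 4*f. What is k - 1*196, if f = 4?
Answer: -180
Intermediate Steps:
j(s, Z) = 16 (j(s, Z) = 4*4 = 16)
k = 16
k - 1*196 = 16 - 1*196 = 16 - 196 = -180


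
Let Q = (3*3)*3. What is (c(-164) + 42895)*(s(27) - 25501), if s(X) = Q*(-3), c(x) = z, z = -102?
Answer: -1094730526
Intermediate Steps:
Q = 27 (Q = 9*3 = 27)
c(x) = -102
s(X) = -81 (s(X) = 27*(-3) = -81)
(c(-164) + 42895)*(s(27) - 25501) = (-102 + 42895)*(-81 - 25501) = 42793*(-25582) = -1094730526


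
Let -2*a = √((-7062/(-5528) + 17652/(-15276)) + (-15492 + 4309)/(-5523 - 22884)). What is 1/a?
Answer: -4*√1287836858451086012409/51538174109 ≈ -2.7852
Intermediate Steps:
a = -√1287836858451086012409/99952074804 (a = -√((-7062/(-5528) + 17652/(-15276)) + (-15492 + 4309)/(-5523 - 22884))/2 = -√((-7062*(-1/5528) + 17652*(-1/15276)) - 11183/(-28407))/2 = -√((3531/2764 - 1471/1273) - 11183*(-1/28407))/2 = -√(429119/3518572 + 11183/28407)/2 = -√1287836858451086012409/99952074804 ≈ -0.35904)
1/a = 1/(-√1287836858451086012409/99952074804) = -4*√1287836858451086012409/51538174109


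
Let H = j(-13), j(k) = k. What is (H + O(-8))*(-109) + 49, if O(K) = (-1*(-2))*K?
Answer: 3210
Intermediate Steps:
H = -13
O(K) = 2*K
(H + O(-8))*(-109) + 49 = (-13 + 2*(-8))*(-109) + 49 = (-13 - 16)*(-109) + 49 = -29*(-109) + 49 = 3161 + 49 = 3210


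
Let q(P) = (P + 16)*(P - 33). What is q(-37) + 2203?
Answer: 3673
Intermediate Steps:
q(P) = (-33 + P)*(16 + P) (q(P) = (16 + P)*(-33 + P) = (-33 + P)*(16 + P))
q(-37) + 2203 = (-528 + (-37)**2 - 17*(-37)) + 2203 = (-528 + 1369 + 629) + 2203 = 1470 + 2203 = 3673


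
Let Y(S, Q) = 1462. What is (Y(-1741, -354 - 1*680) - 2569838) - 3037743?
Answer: -5606119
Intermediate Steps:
(Y(-1741, -354 - 1*680) - 2569838) - 3037743 = (1462 - 2569838) - 3037743 = -2568376 - 3037743 = -5606119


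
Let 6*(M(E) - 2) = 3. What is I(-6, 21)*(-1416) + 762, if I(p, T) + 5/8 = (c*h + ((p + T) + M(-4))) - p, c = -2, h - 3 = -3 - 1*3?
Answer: -40125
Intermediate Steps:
M(E) = 5/2 (M(E) = 2 + (⅙)*3 = 2 + ½ = 5/2)
h = -3 (h = 3 + (-3 - 1*3) = 3 + (-3 - 3) = 3 - 6 = -3)
I(p, T) = 63/8 + T (I(p, T) = -5/8 + ((-2*(-3) + ((p + T) + 5/2)) - p) = -5/8 + ((6 + ((T + p) + 5/2)) - p) = -5/8 + ((6 + (5/2 + T + p)) - p) = -5/8 + ((17/2 + T + p) - p) = -5/8 + (17/2 + T) = 63/8 + T)
I(-6, 21)*(-1416) + 762 = (63/8 + 21)*(-1416) + 762 = (231/8)*(-1416) + 762 = -40887 + 762 = -40125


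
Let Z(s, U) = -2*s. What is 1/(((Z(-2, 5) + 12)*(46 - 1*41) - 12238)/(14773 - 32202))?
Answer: 17429/12158 ≈ 1.4335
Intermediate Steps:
1/(((Z(-2, 5) + 12)*(46 - 1*41) - 12238)/(14773 - 32202)) = 1/(((-2*(-2) + 12)*(46 - 1*41) - 12238)/(14773 - 32202)) = 1/(((4 + 12)*(46 - 41) - 12238)/(-17429)) = 1/((16*5 - 12238)*(-1/17429)) = 1/((80 - 12238)*(-1/17429)) = 1/(-12158*(-1/17429)) = 1/(12158/17429) = 17429/12158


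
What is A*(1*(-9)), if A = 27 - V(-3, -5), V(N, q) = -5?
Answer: -288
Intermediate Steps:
A = 32 (A = 27 - 1*(-5) = 27 + 5 = 32)
A*(1*(-9)) = 32*(1*(-9)) = 32*(-9) = -288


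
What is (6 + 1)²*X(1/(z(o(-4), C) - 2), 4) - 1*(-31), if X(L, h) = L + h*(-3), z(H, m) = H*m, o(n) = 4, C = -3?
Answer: -1121/2 ≈ -560.50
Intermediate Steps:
X(L, h) = L - 3*h
(6 + 1)²*X(1/(z(o(-4), C) - 2), 4) - 1*(-31) = (6 + 1)²*(1/(4*(-3) - 2) - 3*4) - 1*(-31) = 7²*(1/(-12 - 2) - 12) + 31 = 49*(1/(-14) - 12) + 31 = 49*(-1/14 - 12) + 31 = 49*(-169/14) + 31 = -1183/2 + 31 = -1121/2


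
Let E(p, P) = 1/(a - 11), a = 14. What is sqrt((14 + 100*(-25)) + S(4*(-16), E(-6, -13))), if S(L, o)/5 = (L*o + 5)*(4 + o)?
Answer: I*sqrt(25559)/3 ≈ 53.291*I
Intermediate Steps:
E(p, P) = 1/3 (E(p, P) = 1/(14 - 11) = 1/3)
S(L, o) = 5*(4 + o)*(5 + L*o) (S(L, o) = 5*((L*o + 5)*(4 + o)) = 5*((5 + L*o)*(4 + o)) = 5*((4 + o)*(5 + L*o)) = 5*(4 + o)*(5 + L*o))
sqrt((14 + 100*(-25)) + S(4*(-16), E(-6, -13))) = sqrt((14 + 100*(-25)) + (100 + 25*(1/3) + 5*(4*(-16))*(1/3)**2 + 20*(4*(-16))*(1/3))) = sqrt((14 - 2500) + (100 + 25/3 + 5*(-64)*(1/9) + 20*(-64)*(1/3))) = sqrt(-2486 + (100 + 25/3 - 320/9 - 1280/3)) = sqrt(-2486 - 3185/9) = sqrt(-25559/9) = I*sqrt(25559)/3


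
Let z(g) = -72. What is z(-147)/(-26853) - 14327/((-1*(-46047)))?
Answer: -127135849/412166697 ≈ -0.30846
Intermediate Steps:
z(-147)/(-26853) - 14327/((-1*(-46047))) = -72/(-26853) - 14327/((-1*(-46047))) = -72*(-1/26853) - 14327/46047 = 24/8951 - 14327*1/46047 = 24/8951 - 14327/46047 = -127135849/412166697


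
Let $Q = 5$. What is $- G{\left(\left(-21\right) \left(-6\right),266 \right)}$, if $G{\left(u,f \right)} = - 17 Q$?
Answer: $85$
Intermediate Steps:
$G{\left(u,f \right)} = -85$ ($G{\left(u,f \right)} = \left(-17\right) 5 = -85$)
$- G{\left(\left(-21\right) \left(-6\right),266 \right)} = \left(-1\right) \left(-85\right) = 85$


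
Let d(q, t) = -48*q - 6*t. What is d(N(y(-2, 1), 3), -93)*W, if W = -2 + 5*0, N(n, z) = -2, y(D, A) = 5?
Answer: -1308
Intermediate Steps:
W = -2 (W = -2 + 0 = -2)
d(N(y(-2, 1), 3), -93)*W = (-48*(-2) - 6*(-93))*(-2) = (96 + 558)*(-2) = 654*(-2) = -1308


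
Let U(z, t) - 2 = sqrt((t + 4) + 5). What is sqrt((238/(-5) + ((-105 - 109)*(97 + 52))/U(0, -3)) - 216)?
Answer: sqrt(-810330 - 6590*sqrt(6))/(5*sqrt(2 + sqrt(6))) ≈ 86.196*I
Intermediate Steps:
U(z, t) = 2 + sqrt(9 + t) (U(z, t) = 2 + sqrt((t + 4) + 5) = 2 + sqrt((4 + t) + 5) = 2 + sqrt(9 + t))
sqrt((238/(-5) + ((-105 - 109)*(97 + 52))/U(0, -3)) - 216) = sqrt((238/(-5) + ((-105 - 109)*(97 + 52))/(2 + sqrt(9 - 3))) - 216) = sqrt((238*(-1/5) + (-214*149)/(2 + sqrt(6))) - 216) = sqrt((-238/5 - 31886/(2 + sqrt(6))) - 216) = sqrt(-1318/5 - 31886/(2 + sqrt(6)))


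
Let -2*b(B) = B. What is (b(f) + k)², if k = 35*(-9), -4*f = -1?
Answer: 6355441/64 ≈ 99304.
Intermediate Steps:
f = ¼ (f = -¼*(-1) = ¼ ≈ 0.25000)
b(B) = -B/2
k = -315
(b(f) + k)² = (-½*¼ - 315)² = (-⅛ - 315)² = (-2521/8)² = 6355441/64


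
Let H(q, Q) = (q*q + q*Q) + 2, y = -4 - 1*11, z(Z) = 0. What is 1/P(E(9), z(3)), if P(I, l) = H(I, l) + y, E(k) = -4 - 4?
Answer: 1/51 ≈ 0.019608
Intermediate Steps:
y = -15 (y = -4 - 11 = -15)
E(k) = -8
H(q, Q) = 2 + q² + Q*q (H(q, Q) = (q² + Q*q) + 2 = 2 + q² + Q*q)
P(I, l) = -13 + I² + I*l (P(I, l) = (2 + I² + l*I) - 15 = (2 + I² + I*l) - 15 = -13 + I² + I*l)
1/P(E(9), z(3)) = 1/(-13 + (-8)² - 8*0) = 1/(-13 + 64 + 0) = 1/51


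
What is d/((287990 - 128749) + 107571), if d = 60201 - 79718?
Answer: -19517/266812 ≈ -0.073149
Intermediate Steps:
d = -19517
d/((287990 - 128749) + 107571) = -19517/((287990 - 128749) + 107571) = -19517/(159241 + 107571) = -19517/266812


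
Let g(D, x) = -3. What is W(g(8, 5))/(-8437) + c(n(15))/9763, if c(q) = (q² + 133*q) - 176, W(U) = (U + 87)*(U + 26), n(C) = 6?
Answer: -1023890/6336187 ≈ -0.16159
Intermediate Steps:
W(U) = (26 + U)*(87 + U) (W(U) = (87 + U)*(26 + U) = (26 + U)*(87 + U))
c(q) = -176 + q² + 133*q
W(g(8, 5))/(-8437) + c(n(15))/9763 = (2262 + (-3)² + 113*(-3))/(-8437) + (-176 + 6² + 133*6)/9763 = (2262 + 9 - 339)*(-1/8437) + (-176 + 36 + 798)*(1/9763) = 1932*(-1/8437) + 658*(1/9763) = -1932/8437 + 658/9763 = -1023890/6336187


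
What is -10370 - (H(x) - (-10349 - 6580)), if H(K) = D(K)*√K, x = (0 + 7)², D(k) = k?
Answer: -27642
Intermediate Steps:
x = 49 (x = 7² = 49)
H(K) = K^(3/2) (H(K) = K*√K = K^(3/2))
-10370 - (H(x) - (-10349 - 6580)) = -10370 - (49^(3/2) - (-10349 - 6580)) = -10370 - (343 - 1*(-16929)) = -10370 - (343 + 16929) = -10370 - 1*17272 = -10370 - 17272 = -27642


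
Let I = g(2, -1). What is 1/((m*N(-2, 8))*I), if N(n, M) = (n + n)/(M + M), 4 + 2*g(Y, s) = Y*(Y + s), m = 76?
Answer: 1/19 ≈ 0.052632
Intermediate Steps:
g(Y, s) = -2 + Y*(Y + s)/2 (g(Y, s) = -2 + (Y*(Y + s))/2 = -2 + Y*(Y + s)/2)
I = -1 (I = -2 + (1/2)*2**2 + (1/2)*2*(-1) = -2 + (1/2)*4 - 1 = -2 + 2 - 1 = -1)
N(n, M) = n/M (N(n, M) = (2*n)/((2*M)) = (2*n)*(1/(2*M)) = n/M)
1/((m*N(-2, 8))*I) = 1/((76*(-2/8))*(-1)) = 1/((76*(-2*1/8))*(-1)) = 1/((76*(-1/4))*(-1)) = 1/(-19*(-1)) = 1/19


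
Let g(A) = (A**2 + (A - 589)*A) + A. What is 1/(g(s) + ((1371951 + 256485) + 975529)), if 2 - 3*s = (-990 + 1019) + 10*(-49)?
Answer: 9/23047691 ≈ 3.9049e-7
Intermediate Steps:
s = 463/3 (s = 2/3 - ((-990 + 1019) + 10*(-49))/3 = 2/3 - (29 - 490)/3 = 2/3 - 1/3*(-461) = 2/3 + 461/3 = 463/3 ≈ 154.33)
g(A) = A + A**2 + A*(-589 + A) (g(A) = (A**2 + (-589 + A)*A) + A = (A**2 + A*(-589 + A)) + A = A + A**2 + A*(-589 + A))
1/(g(s) + ((1371951 + 256485) + 975529)) = 1/(2*(463/3)*(-294 + 463/3) + ((1371951 + 256485) + 975529)) = 1/(2*(463/3)*(-419/3) + (1628436 + 975529)) = 1/(-387994/9 + 2603965) = 1/(23047691/9) = 9/23047691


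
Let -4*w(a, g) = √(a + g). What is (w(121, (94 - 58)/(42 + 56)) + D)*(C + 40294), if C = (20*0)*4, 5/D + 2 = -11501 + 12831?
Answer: 100735/664 - 20147*√5947/14 ≈ -1.1082e+5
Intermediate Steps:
D = 5/1328 (D = 5/(-2 + (-11501 + 12831)) = 5/(-2 + 1330) = 5/1328 ≈ 0.0037651)
C = 0 (C = 0*4 = 0)
w(a, g) = -√(a + g)/4
(w(121, (94 - 58)/(42 + 56)) + D)*(C + 40294) = (-√(121 + (94 - 58)/(42 + 56))/4 + 5/1328)*(0 + 40294) = (-√(121 + 36/98)/4 + 5/1328)*40294 = (-√(121 + 36*(1/98))/4 + 5/1328)*40294 = (-√(121 + 18/49)/4 + 5/1328)*40294 = (-√5947/28 + 5/1328)*40294 = (5/1328 - √5947/28)*40294 = 100735/664 - 20147*√5947/14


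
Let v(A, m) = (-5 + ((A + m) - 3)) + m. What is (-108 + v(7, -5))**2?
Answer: 14161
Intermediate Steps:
v(A, m) = -8 + A + 2*m (v(A, m) = (-5 + (-3 + A + m)) + m = (-8 + A + m) + m = -8 + A + 2*m)
(-108 + v(7, -5))**2 = (-108 + (-8 + 7 + 2*(-5)))**2 = (-108 + (-8 + 7 - 10))**2 = (-108 - 11)**2 = (-119)**2 = 14161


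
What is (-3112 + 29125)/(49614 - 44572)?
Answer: 26013/5042 ≈ 5.1593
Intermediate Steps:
(-3112 + 29125)/(49614 - 44572) = 26013/5042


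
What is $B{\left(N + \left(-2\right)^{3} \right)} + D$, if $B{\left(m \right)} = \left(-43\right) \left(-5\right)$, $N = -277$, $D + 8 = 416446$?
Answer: $416653$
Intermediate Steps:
$D = 416438$ ($D = -8 + 416446 = 416438$)
$B{\left(m \right)} = 215$
$B{\left(N + \left(-2\right)^{3} \right)} + D = 215 + 416438 = 416653$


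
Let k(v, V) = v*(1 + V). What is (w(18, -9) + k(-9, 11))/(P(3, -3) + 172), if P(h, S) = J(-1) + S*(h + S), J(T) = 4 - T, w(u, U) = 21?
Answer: -29/59 ≈ -0.49153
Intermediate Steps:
P(h, S) = 5 + S*(S + h) (P(h, S) = (4 - 1*(-1)) + S*(h + S) = (4 + 1) + S*(S + h) = 5 + S*(S + h))
(w(18, -9) + k(-9, 11))/(P(3, -3) + 172) = (21 - 9*(1 + 11))/((5 + (-3)² - 3*3) + 172) = (21 - 9*12)/((5 + 9 - 9) + 172) = (21 - 108)/(5 + 172) = -87/177 = -87*1/177 = -29/59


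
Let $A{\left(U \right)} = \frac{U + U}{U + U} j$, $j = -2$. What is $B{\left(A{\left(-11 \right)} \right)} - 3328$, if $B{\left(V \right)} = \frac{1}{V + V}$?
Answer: $- \frac{13313}{4} \approx -3328.3$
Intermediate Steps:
$A{\left(U \right)} = -2$ ($A{\left(U \right)} = \frac{U + U}{U + U} \left(-2\right) = \frac{2 U}{2 U} \left(-2\right) = 2 U \frac{1}{2 U} \left(-2\right) = 1 \left(-2\right) = -2$)
$B{\left(V \right)} = \frac{1}{2 V}$
$B{\left(A{\left(-11 \right)} \right)} - 3328 = \frac{1}{2 \left(-2\right)} - 3328 = \frac{1}{2} \left(- \frac{1}{2}\right) - 3328 = - \frac{1}{4} - 3328 = - \frac{13313}{4}$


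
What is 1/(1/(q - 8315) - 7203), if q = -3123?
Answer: -11438/82387915 ≈ -0.00013883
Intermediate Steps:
1/(1/(q - 8315) - 7203) = 1/(1/(-3123 - 8315) - 7203) = 1/(1/(-11438) - 7203) = 1/(-1/11438 - 7203) = 1/(-82387915/11438) = -11438/82387915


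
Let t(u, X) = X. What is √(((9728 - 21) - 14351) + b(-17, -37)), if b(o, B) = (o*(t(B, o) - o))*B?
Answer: 6*I*√129 ≈ 68.147*I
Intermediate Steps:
b(o, B) = 0 (b(o, B) = (o*(o - o))*B = (o*0)*B = 0*B = 0)
√(((9728 - 21) - 14351) + b(-17, -37)) = √(((9728 - 21) - 14351) + 0) = √((9707 - 14351) + 0) = √(-4644 + 0) = √(-4644) = 6*I*√129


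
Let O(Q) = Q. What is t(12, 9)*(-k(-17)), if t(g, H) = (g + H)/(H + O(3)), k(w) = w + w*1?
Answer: 119/2 ≈ 59.500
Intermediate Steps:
k(w) = 2*w (k(w) = w + w = 2*w)
t(g, H) = (H + g)/(3 + H) (t(g, H) = (g + H)/(H + 3) = (H + g)/(3 + H))
t(12, 9)*(-k(-17)) = ((9 + 12)/(3 + 9))*(-2*(-17)) = (21/12)*(-1*(-34)) = ((1/12)*21)*34 = (7/4)*34 = 119/2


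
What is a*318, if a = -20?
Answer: -6360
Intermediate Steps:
a*318 = -20*318 = -6360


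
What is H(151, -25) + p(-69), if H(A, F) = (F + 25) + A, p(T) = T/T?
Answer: 152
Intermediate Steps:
p(T) = 1
H(A, F) = 25 + A + F (H(A, F) = (25 + F) + A = 25 + A + F)
H(151, -25) + p(-69) = (25 + 151 - 25) + 1 = 151 + 1 = 152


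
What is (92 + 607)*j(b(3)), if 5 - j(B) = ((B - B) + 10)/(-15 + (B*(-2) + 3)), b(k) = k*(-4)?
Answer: 5825/2 ≈ 2912.5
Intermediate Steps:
b(k) = -4*k
j(B) = 5 - 10/(-12 - 2*B) (j(B) = 5 - ((B - B) + 10)/(-15 + (B*(-2) + 3)) = 5 - (0 + 10)/(-15 + (-2*B + 3)) = 5 - 10/(-15 + (3 - 2*B)) = 5 - 10/(-12 - 2*B))
(92 + 607)*j(b(3)) = (92 + 607)*(5*(7 - 4*3)/(6 - 4*3)) = 699*(5*(7 - 12)/(6 - 12)) = 699*(5*(-5)/(-6)) = 699*(5*(-⅙)*(-5)) = 699*(25/6) = 5825/2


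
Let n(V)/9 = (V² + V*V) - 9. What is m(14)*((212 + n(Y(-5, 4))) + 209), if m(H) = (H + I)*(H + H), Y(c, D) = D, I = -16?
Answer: -35168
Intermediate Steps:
m(H) = 2*H*(-16 + H) (m(H) = (H - 16)*(H + H) = (-16 + H)*(2*H) = 2*H*(-16 + H))
n(V) = -81 + 18*V² (n(V) = 9*((V² + V*V) - 9) = 9*((V² + V²) - 9) = 9*(2*V² - 9) = 9*(-9 + 2*V²) = -81 + 18*V²)
m(14)*((212 + n(Y(-5, 4))) + 209) = (2*14*(-16 + 14))*((212 + (-81 + 18*4²)) + 209) = (2*14*(-2))*((212 + (-81 + 18*16)) + 209) = -56*((212 + (-81 + 288)) + 209) = -56*((212 + 207) + 209) = -56*(419 + 209) = -56*628 = -35168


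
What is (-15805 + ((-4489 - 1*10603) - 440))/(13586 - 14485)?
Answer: 31337/899 ≈ 34.858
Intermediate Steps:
(-15805 + ((-4489 - 1*10603) - 440))/(13586 - 14485) = (-15805 + ((-4489 - 10603) - 440))/(-899) = (-15805 + (-15092 - 440))*(-1/899) = (-15805 - 15532)*(-1/899) = -31337*(-1/899) = 31337/899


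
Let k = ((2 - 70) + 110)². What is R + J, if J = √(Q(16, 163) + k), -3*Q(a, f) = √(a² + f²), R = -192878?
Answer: -192878 + √(15876 - 15*√1073)/3 ≈ -1.9284e+5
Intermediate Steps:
k = 1764 (k = (-68 + 110)² = 42² = 1764)
Q(a, f) = -√(a² + f²)/3
J = √(1764 - 5*√1073/3) (J = √(-√(16² + 163²)/3 + 1764) = √(-√(256 + 26569)/3 + 1764) = √(-5*√1073/3 + 1764) = √(1764 - 5*√1073/3) ≈ 41.345)
R + J = -192878 + √(15876 - 15*√1073)/3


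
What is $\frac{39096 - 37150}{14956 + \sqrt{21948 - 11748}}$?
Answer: $\frac{3638047}{27958967} - \frac{4865 \sqrt{102}}{55917934} \approx 0.12924$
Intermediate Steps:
$\frac{39096 - 37150}{14956 + \sqrt{21948 - 11748}} = \frac{1946}{14956 + \sqrt{10200}} = \frac{1946}{14956 + 10 \sqrt{102}}$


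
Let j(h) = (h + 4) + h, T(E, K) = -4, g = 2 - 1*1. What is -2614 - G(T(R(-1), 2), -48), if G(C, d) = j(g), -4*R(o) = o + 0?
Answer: -2620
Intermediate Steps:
R(o) = -o/4 (R(o) = -(o + 0)/4 = -o/4)
g = 1 (g = 2 - 1 = 1)
j(h) = 4 + 2*h (j(h) = (4 + h) + h = 4 + 2*h)
G(C, d) = 6 (G(C, d) = 4 + 2*1 = 4 + 2 = 6)
-2614 - G(T(R(-1), 2), -48) = -2614 - 1*6 = -2614 - 6 = -2620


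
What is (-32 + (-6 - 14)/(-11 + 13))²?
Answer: 1764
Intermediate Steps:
(-32 + (-6 - 14)/(-11 + 13))² = (-32 - 20/2)² = (-32 - 20*½)² = (-32 - 10)² = (-42)² = 1764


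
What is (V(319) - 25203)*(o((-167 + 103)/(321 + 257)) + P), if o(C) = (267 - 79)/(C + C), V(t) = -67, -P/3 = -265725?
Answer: -160985276795/8 ≈ -2.0123e+10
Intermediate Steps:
P = 797175 (P = -3*(-265725) = 797175)
o(C) = 94/C (o(C) = 188/((2*C)) = 188*(1/(2*C)) = 94/C)
(V(319) - 25203)*(o((-167 + 103)/(321 + 257)) + P) = (-67 - 25203)*(94/(((-167 + 103)/(321 + 257))) + 797175) = -25270*(94/((-64/578)) + 797175) = -25270*(94/((-64*1/578)) + 797175) = -25270*(94/(-32/289) + 797175) = -25270*(94*(-289/32) + 797175) = -25270*(-13583/16 + 797175) = -25270*12741217/16 = -160985276795/8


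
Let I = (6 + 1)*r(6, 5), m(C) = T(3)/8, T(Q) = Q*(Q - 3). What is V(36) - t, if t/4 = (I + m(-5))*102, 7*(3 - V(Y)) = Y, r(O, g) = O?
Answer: -119967/7 ≈ -17138.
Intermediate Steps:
T(Q) = Q*(-3 + Q)
V(Y) = 3 - Y/7
m(C) = 0 (m(C) = (3*(-3 + 3))/8 = (3*0)*(⅛) = 0*(⅛) = 0)
I = 42 (I = (6 + 1)*6 = 7*6 = 42)
t = 17136 (t = 4*((42 + 0)*102) = 4*(42*102) = 4*4284 = 17136)
V(36) - t = (3 - ⅐*36) - 1*17136 = (3 - 36/7) - 17136 = -15/7 - 17136 = -119967/7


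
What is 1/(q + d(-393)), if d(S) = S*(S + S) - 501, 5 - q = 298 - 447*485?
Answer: 1/524899 ≈ 1.9051e-6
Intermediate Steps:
q = 216502 (q = 5 - (298 - 447*485) = 5 - (298 - 216795) = 5 - 1*(-216497) = 5 + 216497 = 216502)
d(S) = -501 + 2*S**2 (d(S) = S*(2*S) - 501 = 2*S**2 - 501 = -501 + 2*S**2)
1/(q + d(-393)) = 1/(216502 + (-501 + 2*(-393)**2)) = 1/(216502 + (-501 + 2*154449)) = 1/(216502 + (-501 + 308898)) = 1/(216502 + 308397) = 1/524899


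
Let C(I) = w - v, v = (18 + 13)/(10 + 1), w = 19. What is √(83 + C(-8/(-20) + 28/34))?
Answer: √12001/11 ≈ 9.9590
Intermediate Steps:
v = 31/11 ≈ 2.8182
C(I) = 178/11 (C(I) = 19 - 1*31/11 = 19 - 31/11 = 178/11)
√(83 + C(-8/(-20) + 28/34)) = √(83 + 178/11) = √(1091/11) = √12001/11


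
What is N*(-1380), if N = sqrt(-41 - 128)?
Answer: -17940*I ≈ -17940.0*I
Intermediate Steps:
N = 13*I (N = sqrt(-169) = 13*I ≈ 13.0*I)
N*(-1380) = (13*I)*(-1380) = -17940*I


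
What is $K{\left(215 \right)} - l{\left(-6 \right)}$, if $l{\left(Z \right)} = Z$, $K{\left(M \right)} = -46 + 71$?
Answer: $31$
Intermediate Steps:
$K{\left(M \right)} = 25$
$K{\left(215 \right)} - l{\left(-6 \right)} = 25 - -6 = 25 + 6 = 31$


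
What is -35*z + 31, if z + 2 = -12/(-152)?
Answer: 3733/38 ≈ 98.237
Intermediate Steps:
z = -73/38 (z = -2 - 12/(-152) = -2 - 12*(-1/152) = -2 + 3/38 = -73/38 ≈ -1.9211)
-35*z + 31 = -35*(-73/38) + 31 = 2555/38 + 31 = 3733/38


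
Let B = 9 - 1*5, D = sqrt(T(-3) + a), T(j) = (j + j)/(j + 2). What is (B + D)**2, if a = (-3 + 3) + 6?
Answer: 28 + 16*sqrt(3) ≈ 55.713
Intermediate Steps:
T(j) = 2*j/(2 + j) (T(j) = (2*j)/(2 + j) = 2*j/(2 + j))
a = 6 (a = 0 + 6 = 6)
D = 2*sqrt(3) (D = sqrt(2*(-3)/(2 - 3) + 6) = sqrt(2*(-3)/(-1) + 6) = sqrt(2*(-3)*(-1) + 6) = sqrt(6 + 6) = sqrt(12) = 2*sqrt(3) ≈ 3.4641)
B = 4 (B = 9 - 5 = 4)
(B + D)**2 = (4 + 2*sqrt(3))**2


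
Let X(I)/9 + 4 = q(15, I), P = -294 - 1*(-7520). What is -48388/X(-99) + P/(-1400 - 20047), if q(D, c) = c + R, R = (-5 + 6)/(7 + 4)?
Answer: 35005967/674389 ≈ 51.908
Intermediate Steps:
P = 7226 (P = -294 + 7520 = 7226)
R = 1/11 ≈ 0.090909
q(D, c) = 1/11 + c (q(D, c) = c + 1/11 = 1/11 + c)
X(I) = -387/11 + 9*I (X(I) = -36 + 9*(1/11 + I) = -36 + (9/11 + 9*I) = -387/11 + 9*I)
-48388/X(-99) + P/(-1400 - 20047) = -48388/(-387/11 + 9*(-99)) + 7226/(-1400 - 20047) = -48388/(-387/11 - 891) + 7226/(-21447) = -48388/(-10188/11) + 7226*(-1/21447) = -48388*(-11/10188) - 7226/21447 = 133067/2547 - 7226/21447 = 35005967/674389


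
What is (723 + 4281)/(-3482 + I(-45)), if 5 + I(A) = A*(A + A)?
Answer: 5004/563 ≈ 8.8881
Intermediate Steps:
I(A) = -5 + 2*A² (I(A) = -5 + A*(A + A) = -5 + A*(2*A) = -5 + 2*A²)
(723 + 4281)/(-3482 + I(-45)) = (723 + 4281)/(-3482 + (-5 + 2*(-45)²)) = 5004/(-3482 + (-5 + 2*2025)) = 5004/(-3482 + (-5 + 4050)) = 5004/(-3482 + 4045) = 5004/563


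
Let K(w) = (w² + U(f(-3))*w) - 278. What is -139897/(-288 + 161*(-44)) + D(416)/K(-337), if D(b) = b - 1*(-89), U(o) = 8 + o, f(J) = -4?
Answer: 824432249/43433884 ≈ 18.981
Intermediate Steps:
D(b) = 89 + b (D(b) = b + 89 = 89 + b)
K(w) = -278 + w² + 4*w (K(w) = (w² + (8 - 4)*w) - 278 = (w² + 4*w) - 278 = -278 + w² + 4*w)
-139897/(-288 + 161*(-44)) + D(416)/K(-337) = -139897/(-288 + 161*(-44)) + (89 + 416)/(-278 + (-337)² + 4*(-337)) = -139897/(-288 - 7084) + 505/(-278 + 113569 - 1348) = -139897/(-7372) + 505/111943 = -139897*(-1/7372) + 505*(1/111943) = 7363/388 + 505/111943 = 824432249/43433884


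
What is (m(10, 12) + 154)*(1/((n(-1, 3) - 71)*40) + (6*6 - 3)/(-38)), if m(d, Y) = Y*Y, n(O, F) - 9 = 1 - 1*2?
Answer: -6198251/23940 ≈ -258.91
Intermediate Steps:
n(O, F) = 8 (n(O, F) = 9 + (1 - 1*2) = 9 + (1 - 2) = 9 - 1 = 8)
m(d, Y) = Y²
(m(10, 12) + 154)*(1/((n(-1, 3) - 71)*40) + (6*6 - 3)/(-38)) = (12² + 154)*(1/((8 - 71)*40) + (6*6 - 3)/(-38)) = (144 + 154)*((1/40)/(-63) + (36 - 3)*(-1/38)) = 298*(-1/63*1/40 + 33*(-1/38)) = 298*(-1/2520 - 33/38) = 298*(-41599/47880) = -6198251/23940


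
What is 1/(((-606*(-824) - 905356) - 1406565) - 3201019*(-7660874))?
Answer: 1/38408527242904 ≈ 2.6036e-14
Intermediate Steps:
1/(((-606*(-824) - 905356) - 1406565) - 3201019*(-7660874)) = -1/7660874/(((499344 - 905356) - 1406565) - 3201019) = -1/7660874/((-406012 - 1406565) - 3201019) = -1/7660874/(-1812577 - 3201019) = -1/7660874/(-5013596) = -1/5013596*(-1/7660874) = 1/38408527242904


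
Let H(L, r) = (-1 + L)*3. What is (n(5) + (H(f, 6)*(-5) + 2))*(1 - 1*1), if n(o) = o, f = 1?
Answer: 0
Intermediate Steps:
H(L, r) = -3 + 3*L
(n(5) + (H(f, 6)*(-5) + 2))*(1 - 1*1) = (5 + ((-3 + 3*1)*(-5) + 2))*(1 - 1*1) = (5 + ((-3 + 3)*(-5) + 2))*(1 - 1) = (5 + (0*(-5) + 2))*0 = (5 + (0 + 2))*0 = (5 + 2)*0 = 7*0 = 0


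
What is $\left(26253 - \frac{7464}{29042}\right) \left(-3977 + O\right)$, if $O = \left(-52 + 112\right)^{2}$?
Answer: $- \frac{11055266349}{1117} \approx -9.8973 \cdot 10^{6}$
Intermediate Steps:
$O = 3600$ ($O = 60^{2} = 3600$)
$\left(26253 - \frac{7464}{29042}\right) \left(-3977 + O\right) = \left(26253 - \frac{7464}{29042}\right) \left(-3977 + 3600\right) = \left(26253 - \frac{3732}{14521}\right) \left(-377\right) = \frac{381216081}{14521} \left(-377\right) = - \frac{11055266349}{1117}$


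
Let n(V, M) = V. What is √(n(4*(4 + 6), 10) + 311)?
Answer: 3*√39 ≈ 18.735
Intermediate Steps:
√(n(4*(4 + 6), 10) + 311) = √(4*(4 + 6) + 311) = √(4*10 + 311) = √(40 + 311) = √351 = 3*√39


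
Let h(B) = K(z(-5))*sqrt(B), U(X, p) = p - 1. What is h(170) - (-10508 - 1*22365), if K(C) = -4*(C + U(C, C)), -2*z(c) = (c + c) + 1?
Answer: 32873 - 32*sqrt(170) ≈ 32456.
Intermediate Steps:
U(X, p) = -1 + p
z(c) = -1/2 - c (z(c) = -((c + c) + 1)/2 = -(2*c + 1)/2 = -(1 + 2*c)/2 = -1/2 - c)
K(C) = 4 - 8*C (K(C) = -4*(C + (-1 + C)) = -4*(-1 + 2*C) = 4 - 8*C)
h(B) = -32*sqrt(B) (h(B) = (4 - 8*(-1/2 - 1*(-5)))*sqrt(B) = (4 - 8*(-1/2 + 5))*sqrt(B) = (4 - 8*9/2)*sqrt(B) = (4 - 36)*sqrt(B) = -32*sqrt(B))
h(170) - (-10508 - 1*22365) = -32*sqrt(170) - (-10508 - 1*22365) = -32*sqrt(170) - (-10508 - 22365) = -32*sqrt(170) - 1*(-32873) = -32*sqrt(170) + 32873 = 32873 - 32*sqrt(170)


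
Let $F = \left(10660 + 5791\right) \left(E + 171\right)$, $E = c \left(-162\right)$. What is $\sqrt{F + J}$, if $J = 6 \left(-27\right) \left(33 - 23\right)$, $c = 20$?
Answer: $3 i \sqrt{5609971} \approx 7105.6 i$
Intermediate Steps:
$E = -3240$ ($E = 20 \left(-162\right) = -3240$)
$F = -50488119$ ($F = \left(10660 + 5791\right) \left(-3240 + 171\right) = 16451 \left(-3069\right) = -50488119$)
$J = -1620$ ($J = \left(-162\right) 10 = -1620$)
$\sqrt{F + J} = \sqrt{-50488119 - 1620} = \sqrt{-50489739} = 3 i \sqrt{5609971}$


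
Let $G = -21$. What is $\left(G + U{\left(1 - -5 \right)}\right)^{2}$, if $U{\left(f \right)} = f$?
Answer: $225$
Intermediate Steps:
$\left(G + U{\left(1 - -5 \right)}\right)^{2} = \left(-21 + \left(1 - -5\right)\right)^{2} = \left(-21 + \left(1 + 5\right)\right)^{2} = \left(-21 + 6\right)^{2} = \left(-15\right)^{2} = 225$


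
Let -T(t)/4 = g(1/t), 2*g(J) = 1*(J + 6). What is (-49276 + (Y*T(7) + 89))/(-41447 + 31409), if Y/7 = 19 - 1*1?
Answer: 50735/10038 ≈ 5.0543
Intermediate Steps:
g(J) = 3 + J/2 (g(J) = (1*(J + 6))/2 = (1*(6 + J))/2 = (6 + J)/2 = 3 + J/2)
T(t) = -12 - 2/t (T(t) = -4*(3 + 1/(2*t)) = -12 - 2/t)
Y = 126 (Y = 7*(19 - 1*1) = 7*(19 - 1) = 7*18 = 126)
(-49276 + (Y*T(7) + 89))/(-41447 + 31409) = (-49276 + (126*(-12 - 2/7) + 89))/(-41447 + 31409) = (-49276 + (126*(-12 - 2*1/7) + 89))/(-10038) = (-49276 + (126*(-12 - 2/7) + 89))*(-1/10038) = (-49276 + (126*(-86/7) + 89))*(-1/10038) = (-49276 + (-1548 + 89))*(-1/10038) = (-49276 - 1459)*(-1/10038) = -50735*(-1/10038) = 50735/10038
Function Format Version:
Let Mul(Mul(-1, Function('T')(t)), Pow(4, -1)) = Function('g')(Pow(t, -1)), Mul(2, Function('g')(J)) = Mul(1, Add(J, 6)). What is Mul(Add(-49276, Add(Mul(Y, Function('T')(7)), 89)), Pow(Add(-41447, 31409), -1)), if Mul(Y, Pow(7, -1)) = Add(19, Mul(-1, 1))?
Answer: Rational(50735, 10038) ≈ 5.0543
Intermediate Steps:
Function('g')(J) = Add(3, Mul(Rational(1, 2), J)) (Function('g')(J) = Mul(Rational(1, 2), Mul(1, Add(J, 6))) = Mul(Rational(1, 2), Mul(1, Add(6, J))) = Mul(Rational(1, 2), Add(6, J)) = Add(3, Mul(Rational(1, 2), J)))
Function('T')(t) = Add(-12, Mul(-2, Pow(t, -1))) (Function('T')(t) = Mul(-4, Add(3, Mul(Rational(1, 2), Pow(t, -1)))) = Add(-12, Mul(-2, Pow(t, -1))))
Y = 126 (Y = Mul(7, Add(19, Mul(-1, 1))) = Mul(7, Add(19, -1)) = Mul(7, 18) = 126)
Mul(Add(-49276, Add(Mul(Y, Function('T')(7)), 89)), Pow(Add(-41447, 31409), -1)) = Mul(Add(-49276, Add(Mul(126, Add(-12, Mul(-2, Pow(7, -1)))), 89)), Pow(Add(-41447, 31409), -1)) = Mul(Add(-49276, Add(Mul(126, Add(-12, Mul(-2, Rational(1, 7)))), 89)), Pow(-10038, -1)) = Mul(Add(-49276, Add(Mul(126, Add(-12, Rational(-2, 7))), 89)), Rational(-1, 10038)) = Mul(Add(-49276, Add(Mul(126, Rational(-86, 7)), 89)), Rational(-1, 10038)) = Mul(Add(-49276, Add(-1548, 89)), Rational(-1, 10038)) = Mul(Add(-49276, -1459), Rational(-1, 10038)) = Mul(-50735, Rational(-1, 10038)) = Rational(50735, 10038)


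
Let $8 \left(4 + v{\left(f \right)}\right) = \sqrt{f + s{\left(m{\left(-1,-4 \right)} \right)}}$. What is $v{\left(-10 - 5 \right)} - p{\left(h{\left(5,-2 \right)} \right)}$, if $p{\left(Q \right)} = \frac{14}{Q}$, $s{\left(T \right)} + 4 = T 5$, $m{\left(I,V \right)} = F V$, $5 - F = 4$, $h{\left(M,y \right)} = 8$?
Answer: $- \frac{23}{4} + \frac{i \sqrt{39}}{8} \approx -5.75 + 0.78062 i$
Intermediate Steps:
$F = 1$ ($F = 5 - 4 = 1$)
$m{\left(I,V \right)} = V$ ($m{\left(I,V \right)} = 1 V = V$)
$s{\left(T \right)} = -4 + 5 T$ ($s{\left(T \right)} = -4 + T 5 = -4 + 5 T$)
$v{\left(f \right)} = -4 + \frac{\sqrt{-24 + f}}{8}$ ($v{\left(f \right)} = -4 + \frac{\sqrt{f + \left(-4 + 5 \left(-4\right)\right)}}{8} = -4 + \frac{\sqrt{f - 24}}{8} = -4 + \frac{\sqrt{-24 + f}}{8}$)
$v{\left(-10 - 5 \right)} - p{\left(h{\left(5,-2 \right)} \right)} = \left(-4 + \frac{\sqrt{-24 - 15}}{8}\right) - \frac{14}{8} = \left(-4 + \frac{\sqrt{-24 - 15}}{8}\right) - 14 \cdot \frac{1}{8} = \left(-4 + \frac{\sqrt{-24 - 15}}{8}\right) - \frac{7}{4} = \left(-4 + \frac{\sqrt{-39}}{8}\right) - \frac{7}{4} = \left(-4 + \frac{i \sqrt{39}}{8}\right) - \frac{7}{4} = - \frac{23}{4} + \frac{i \sqrt{39}}{8}$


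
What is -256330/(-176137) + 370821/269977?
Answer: 7912853111/2797231697 ≈ 2.8288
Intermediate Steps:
-256330/(-176137) + 370821/269977 = -256330*(-1/176137) + 370821*(1/269977) = 256330/176137 + 21813/15881 = 7912853111/2797231697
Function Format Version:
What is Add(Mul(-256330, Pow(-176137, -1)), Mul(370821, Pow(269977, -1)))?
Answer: Rational(7912853111, 2797231697) ≈ 2.8288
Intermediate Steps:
Add(Mul(-256330, Pow(-176137, -1)), Mul(370821, Pow(269977, -1))) = Add(Mul(-256330, Rational(-1, 176137)), Mul(370821, Rational(1, 269977))) = Add(Rational(256330, 176137), Rational(21813, 15881)) = Rational(7912853111, 2797231697)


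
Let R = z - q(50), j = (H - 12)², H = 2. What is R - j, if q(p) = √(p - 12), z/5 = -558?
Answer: -2890 - √38 ≈ -2896.2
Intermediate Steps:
z = -2790 (z = 5*(-558) = -2790)
q(p) = √(-12 + p)
j = 100 (j = (2 - 12)² = (-10)² = 100)
R = -2790 - √38 (R = -2790 - √(-12 + 50) = -2790 - √38 ≈ -2796.2)
R - j = (-2790 - √38) - 1*100 = (-2790 - √38) - 100 = -2890 - √38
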